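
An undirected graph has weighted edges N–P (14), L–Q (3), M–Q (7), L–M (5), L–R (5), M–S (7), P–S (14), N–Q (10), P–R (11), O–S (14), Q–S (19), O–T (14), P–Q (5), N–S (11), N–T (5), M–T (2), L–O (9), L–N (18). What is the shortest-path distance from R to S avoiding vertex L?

25

A few of the R→S routes:
R→P→Q→N→S: 11 + 5 + 10 + 11 = 37
R→P→S: 11 + 14 = 25
R→P→Q→M→S: 11 + 5 + 7 + 7 = 30
R→P→Q→S: 11 + 5 + 19 = 35
R→P→N→S: 11 + 14 + 11 = 36
Shortest: 25.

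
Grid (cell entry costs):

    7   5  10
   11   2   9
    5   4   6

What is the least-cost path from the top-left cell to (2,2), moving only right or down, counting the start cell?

24

One optimal route is (0,0) → (0,1) → (1,1) → (2,1) → (2,2).
Its cost is 7 + 5 + 2 + 4 + 6 = 24.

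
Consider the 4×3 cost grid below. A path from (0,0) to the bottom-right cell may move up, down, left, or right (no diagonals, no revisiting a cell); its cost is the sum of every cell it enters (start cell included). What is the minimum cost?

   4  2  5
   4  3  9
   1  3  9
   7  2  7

Take r0c0 r0c1 r1c1 r2c1 r3c1 r3c2 for a total of 4 + 2 + 3 + 3 + 2 + 7 = 21.

21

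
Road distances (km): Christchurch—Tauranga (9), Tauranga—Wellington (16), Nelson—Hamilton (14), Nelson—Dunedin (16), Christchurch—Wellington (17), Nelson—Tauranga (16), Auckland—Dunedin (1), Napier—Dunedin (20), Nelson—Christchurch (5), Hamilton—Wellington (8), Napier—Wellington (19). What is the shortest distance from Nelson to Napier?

36

Checking several routes:
Nelson -> Christchurch -> Tauranga -> Wellington -> Napier: 5 + 9 + 16 + 19 = 49
Nelson -> Dunedin -> Napier: 16 + 20 = 36
Nelson -> Tauranga -> Wellington -> Napier: 16 + 16 + 19 = 51
Nelson -> Christchurch -> Wellington -> Napier: 5 + 17 + 19 = 41
Nelson -> Hamilton -> Wellington -> Napier: 14 + 8 + 19 = 41
Best route has total 36 km.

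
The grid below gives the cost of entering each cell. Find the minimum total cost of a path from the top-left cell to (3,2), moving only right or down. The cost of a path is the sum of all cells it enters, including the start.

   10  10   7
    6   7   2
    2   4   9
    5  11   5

36

Path [0,0]→[1,0]→[2,0]→[2,1]→[2,2]→[3,2]: 10 + 6 + 2 + 4 + 9 + 5 = 36.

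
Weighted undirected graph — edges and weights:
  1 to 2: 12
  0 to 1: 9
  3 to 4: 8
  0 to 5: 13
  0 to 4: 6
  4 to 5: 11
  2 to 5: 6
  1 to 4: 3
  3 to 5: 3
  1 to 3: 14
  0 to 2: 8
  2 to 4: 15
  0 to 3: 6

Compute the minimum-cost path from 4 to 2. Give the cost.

Some routes from 4 to 2:
4 → 5 → 2: 11 + 6 = 17
4 → 1 → 0 → 2: 3 + 9 + 8 = 20
4 → 1 → 2: 3 + 12 = 15
4 → 0 → 2: 6 + 8 = 14
4 → 3 → 5 → 2: 8 + 3 + 6 = 17
4 → 2: 15
The minimum is 14.

14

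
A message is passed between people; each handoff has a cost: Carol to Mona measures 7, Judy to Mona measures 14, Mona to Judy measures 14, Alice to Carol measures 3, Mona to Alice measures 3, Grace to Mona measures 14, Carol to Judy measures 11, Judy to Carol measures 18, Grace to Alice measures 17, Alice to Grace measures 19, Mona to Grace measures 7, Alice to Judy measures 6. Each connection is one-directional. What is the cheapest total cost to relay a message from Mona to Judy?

9

Some routes from Mona to Judy:
Mona→Alice→Carol→Judy: 3 + 3 + 11 = 17
Mona→Alice→Judy: 3 + 6 = 9
Mona→Judy: 14
Shortest: 9.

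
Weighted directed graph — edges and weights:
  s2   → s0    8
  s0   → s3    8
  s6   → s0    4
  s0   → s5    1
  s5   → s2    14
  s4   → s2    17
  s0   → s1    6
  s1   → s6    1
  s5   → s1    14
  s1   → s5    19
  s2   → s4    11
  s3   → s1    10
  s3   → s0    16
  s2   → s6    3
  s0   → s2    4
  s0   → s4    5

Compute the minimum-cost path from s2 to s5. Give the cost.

Paths from s2 to s5:
s2 -> s0 -> s5: 8 + 1 = 9
s2 -> s6 -> s0 -> s5: 3 + 4 + 1 = 8
s2 -> s0 -> s1 -> s5: 8 + 6 + 19 = 33
s2 -> s6 -> s0 -> s3 -> s1 -> s5: 3 + 4 + 8 + 10 + 19 = 44
s2 -> s0 -> s3 -> s1 -> s5: 8 + 8 + 10 + 19 = 45
s2 -> s6 -> s0 -> s1 -> s5: 3 + 4 + 6 + 19 = 32
Best route has total 8.

8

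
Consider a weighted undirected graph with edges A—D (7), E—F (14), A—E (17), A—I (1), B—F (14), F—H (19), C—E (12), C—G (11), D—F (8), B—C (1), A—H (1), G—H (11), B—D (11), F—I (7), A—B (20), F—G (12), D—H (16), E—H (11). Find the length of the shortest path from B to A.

A few of the B→A routes:
B - A: 20
B - C - G - H - A: 1 + 11 + 11 + 1 = 24
B - F - I - A: 14 + 7 + 1 = 22
B - D - A: 11 + 7 = 18
B - C - E - H - A: 1 + 12 + 11 + 1 = 25
B - D - F - I - A: 11 + 8 + 7 + 1 = 27
The minimum is 18.

18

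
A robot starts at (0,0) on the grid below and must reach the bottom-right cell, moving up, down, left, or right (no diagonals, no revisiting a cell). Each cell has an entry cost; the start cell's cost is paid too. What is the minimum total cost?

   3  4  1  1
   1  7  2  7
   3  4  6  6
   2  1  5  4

Cheapest: r0c0 → r1c0 → r2c0 → r3c0 → r3c1 → r3c2 → r3c3
  3 + 1 + 3 + 2 + 1 + 5 + 4 = 19

19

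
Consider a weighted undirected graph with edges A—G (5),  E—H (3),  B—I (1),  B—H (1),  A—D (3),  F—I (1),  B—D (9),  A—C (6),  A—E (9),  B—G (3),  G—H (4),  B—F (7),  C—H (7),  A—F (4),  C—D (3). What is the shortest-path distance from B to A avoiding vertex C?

6

Checking several routes:
B-H-G-A: 1 + 4 + 5 = 10
B-H-E-A: 1 + 3 + 9 = 13
B-D-A: 9 + 3 = 12
B-G-A: 3 + 5 = 8
B-F-A: 7 + 4 = 11
B-I-F-A: 1 + 1 + 4 = 6
The minimum is 6.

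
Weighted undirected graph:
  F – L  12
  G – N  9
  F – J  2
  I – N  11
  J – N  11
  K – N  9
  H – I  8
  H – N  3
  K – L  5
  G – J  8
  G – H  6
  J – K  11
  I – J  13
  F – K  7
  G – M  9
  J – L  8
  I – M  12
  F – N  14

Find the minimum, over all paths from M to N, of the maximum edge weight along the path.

Some routes from M to N:
M-G-H-N: max(9, 6, 3) = 9
M-G-J-L-K-N: max(9, 8, 8, 5, 9) = 9
M-G-J-F-K-N: max(9, 8, 2, 7, 9) = 9
Best route has worst link 9.

9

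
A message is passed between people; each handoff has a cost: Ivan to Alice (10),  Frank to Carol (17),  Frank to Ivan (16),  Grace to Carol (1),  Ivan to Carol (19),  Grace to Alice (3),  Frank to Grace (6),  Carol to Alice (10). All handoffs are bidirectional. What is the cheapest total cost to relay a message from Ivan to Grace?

13

A few of the Ivan→Grace routes:
Ivan - Alice - Grace: 10 + 3 = 13
Ivan - Carol - Grace: 19 + 1 = 20
Ivan - Frank - Grace: 16 + 6 = 22
Ivan - Carol - Alice - Grace: 19 + 10 + 3 = 32
Ivan - Alice - Carol - Grace: 10 + 10 + 1 = 21
Shortest: 13.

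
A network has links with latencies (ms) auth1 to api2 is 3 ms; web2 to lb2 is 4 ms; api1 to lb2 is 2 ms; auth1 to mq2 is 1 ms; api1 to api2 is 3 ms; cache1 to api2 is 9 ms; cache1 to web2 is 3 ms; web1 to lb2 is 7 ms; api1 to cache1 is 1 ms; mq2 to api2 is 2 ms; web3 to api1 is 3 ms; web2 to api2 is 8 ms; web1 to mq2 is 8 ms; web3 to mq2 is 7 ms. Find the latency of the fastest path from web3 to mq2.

7

Comparing a few candidate routes:
web3→api1→cache1→web2→api2→mq2: 3 + 1 + 3 + 8 + 2 = 17
web3→api1→cache1→api2→mq2: 3 + 1 + 9 + 2 = 15
web3→api1→cache1→api2→auth1→mq2: 3 + 1 + 9 + 3 + 1 = 17
web3→api1→api2→auth1→mq2: 3 + 3 + 3 + 1 = 10
web3→mq2: 7
web3→api1→api2→mq2: 3 + 3 + 2 = 8
Shortest: 7 ms.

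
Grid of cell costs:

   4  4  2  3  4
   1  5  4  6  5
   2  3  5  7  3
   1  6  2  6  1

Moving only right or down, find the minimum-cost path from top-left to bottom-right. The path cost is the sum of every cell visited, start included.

Best path: r0c0 r1c0 r2c0 r3c0 r3c1 r3c2 r3c3 r3c4
Cost: 4 + 1 + 2 + 1 + 6 + 2 + 6 + 1 = 23

23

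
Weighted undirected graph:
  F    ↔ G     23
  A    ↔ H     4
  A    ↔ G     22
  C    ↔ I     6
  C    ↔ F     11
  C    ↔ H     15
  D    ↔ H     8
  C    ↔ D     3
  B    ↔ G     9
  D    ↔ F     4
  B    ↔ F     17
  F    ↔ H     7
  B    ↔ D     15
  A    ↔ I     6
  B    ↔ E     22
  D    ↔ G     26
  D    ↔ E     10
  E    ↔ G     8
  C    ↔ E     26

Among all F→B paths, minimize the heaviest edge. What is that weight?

10

Comparing a few candidate routes:
F - H - A - I - C - D - E - G - B: max(7, 4, 6, 6, 3, 10, 8, 9) = 10
F - H - D - E - G - B: max(7, 8, 10, 8, 9) = 10
F - C - D - E - G - B: max(11, 3, 10, 8, 9) = 11
F - D - E - G - B: max(4, 10, 8, 9) = 10
Best route has worst link 10.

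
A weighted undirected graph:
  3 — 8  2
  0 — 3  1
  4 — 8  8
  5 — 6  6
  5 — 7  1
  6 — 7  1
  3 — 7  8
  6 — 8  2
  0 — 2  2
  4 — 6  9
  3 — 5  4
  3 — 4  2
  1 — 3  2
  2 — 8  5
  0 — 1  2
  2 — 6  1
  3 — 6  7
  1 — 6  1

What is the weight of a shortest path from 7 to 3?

A few of the 7→3 routes:
7 -> 6 -> 8 -> 3: 1 + 2 + 2 = 5
7 -> 5 -> 3: 1 + 4 = 5
7 -> 6 -> 1 -> 0 -> 3: 1 + 1 + 2 + 1 = 5
7 -> 3: 8
7 -> 6 -> 1 -> 3: 1 + 1 + 2 = 4
7 -> 6 -> 2 -> 0 -> 3: 1 + 1 + 2 + 1 = 5
Shortest: 4.

4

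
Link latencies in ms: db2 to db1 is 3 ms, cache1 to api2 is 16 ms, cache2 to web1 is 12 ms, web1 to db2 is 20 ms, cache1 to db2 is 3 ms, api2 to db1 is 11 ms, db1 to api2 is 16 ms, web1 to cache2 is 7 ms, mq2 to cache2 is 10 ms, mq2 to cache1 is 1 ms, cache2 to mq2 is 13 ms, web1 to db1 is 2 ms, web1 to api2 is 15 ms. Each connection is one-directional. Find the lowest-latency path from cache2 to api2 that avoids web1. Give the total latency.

30

Routes from cache2 to api2 avoiding web1:
cache2-mq2-cache1-api2: 13 + 1 + 16 = 30
cache2-mq2-cache1-db2-db1-api2: 13 + 1 + 3 + 3 + 16 = 36
Shortest: 30 ms.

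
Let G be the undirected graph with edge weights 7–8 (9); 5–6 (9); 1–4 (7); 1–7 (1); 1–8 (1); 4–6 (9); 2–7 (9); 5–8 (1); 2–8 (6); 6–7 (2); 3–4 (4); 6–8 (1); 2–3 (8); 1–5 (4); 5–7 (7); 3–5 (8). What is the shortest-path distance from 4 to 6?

Checking several routes:
4 → 1 → 7 → 6: 7 + 1 + 2 = 10
4 → 6: 9
4 → 1 → 5 → 8 → 6: 7 + 4 + 1 + 1 = 13
4 → 1 → 8 → 6: 7 + 1 + 1 = 9
The minimum is 9.

9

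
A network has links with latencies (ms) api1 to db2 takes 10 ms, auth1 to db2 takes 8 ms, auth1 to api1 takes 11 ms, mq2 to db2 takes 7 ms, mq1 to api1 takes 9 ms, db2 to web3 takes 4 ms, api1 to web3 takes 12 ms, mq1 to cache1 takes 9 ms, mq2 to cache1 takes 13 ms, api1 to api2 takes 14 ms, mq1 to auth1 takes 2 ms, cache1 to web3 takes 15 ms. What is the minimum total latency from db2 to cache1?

19

Comparing a few candidate routes:
db2 -> mq2 -> cache1: 7 + 13 = 20
db2 -> api1 -> auth1 -> mq1 -> cache1: 10 + 11 + 2 + 9 = 32
db2 -> auth1 -> mq1 -> cache1: 8 + 2 + 9 = 19
db2 -> api1 -> mq1 -> cache1: 10 + 9 + 9 = 28
db2 -> web3 -> cache1: 4 + 15 = 19
Best route has total 19 ms.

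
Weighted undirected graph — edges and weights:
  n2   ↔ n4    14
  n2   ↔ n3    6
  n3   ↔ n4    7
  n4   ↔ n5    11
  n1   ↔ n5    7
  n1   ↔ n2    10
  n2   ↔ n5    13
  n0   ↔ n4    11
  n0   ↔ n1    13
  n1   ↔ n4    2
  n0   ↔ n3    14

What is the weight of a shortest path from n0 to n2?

Some routes from n0 to n2:
n0→n4→n1→n2: 11 + 2 + 10 = 23
n0→n1→n2: 13 + 10 = 23
n0→n3→n2: 14 + 6 = 20
Best route has total 20.

20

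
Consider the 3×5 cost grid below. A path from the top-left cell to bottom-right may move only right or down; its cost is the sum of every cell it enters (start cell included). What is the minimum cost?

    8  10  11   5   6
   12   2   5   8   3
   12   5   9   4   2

Path [0,0] -> [0,1] -> [1,1] -> [1,2] -> [1,3] -> [1,4] -> [2,4]: 8 + 10 + 2 + 5 + 8 + 3 + 2 = 38.

38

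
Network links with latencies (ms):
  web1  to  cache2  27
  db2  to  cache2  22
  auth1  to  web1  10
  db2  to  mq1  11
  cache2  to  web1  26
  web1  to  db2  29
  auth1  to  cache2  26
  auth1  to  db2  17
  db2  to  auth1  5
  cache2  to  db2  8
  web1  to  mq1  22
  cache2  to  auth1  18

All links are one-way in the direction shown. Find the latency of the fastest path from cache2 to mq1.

19

Some routes from cache2 to mq1:
cache2→db2→auth1→web1→mq1: 8 + 5 + 10 + 22 = 45
cache2→auth1→db2→mq1: 18 + 17 + 11 = 46
cache2→db2→mq1: 8 + 11 = 19
cache2→web1→mq1: 26 + 22 = 48
Shortest: 19 ms.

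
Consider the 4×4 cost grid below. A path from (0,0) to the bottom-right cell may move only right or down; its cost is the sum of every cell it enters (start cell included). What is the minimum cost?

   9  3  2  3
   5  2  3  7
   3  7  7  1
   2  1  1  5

Best path: (0,0) -> (1,0) -> (2,0) -> (3,0) -> (3,1) -> (3,2) -> (3,3)
Cost: 9 + 5 + 3 + 2 + 1 + 1 + 5 = 26

26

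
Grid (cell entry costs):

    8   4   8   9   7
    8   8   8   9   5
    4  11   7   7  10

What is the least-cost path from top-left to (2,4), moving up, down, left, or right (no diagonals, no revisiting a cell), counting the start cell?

51

Best path: (0,0) (0,1) (0,2) (0,3) (0,4) (1,4) (2,4)
Cost: 8 + 4 + 8 + 9 + 7 + 5 + 10 = 51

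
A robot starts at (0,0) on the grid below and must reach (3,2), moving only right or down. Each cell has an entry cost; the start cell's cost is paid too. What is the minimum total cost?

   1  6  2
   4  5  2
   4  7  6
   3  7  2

Cheapest: [0,0] [0,1] [0,2] [1,2] [2,2] [3,2]
  1 + 6 + 2 + 2 + 6 + 2 = 19

19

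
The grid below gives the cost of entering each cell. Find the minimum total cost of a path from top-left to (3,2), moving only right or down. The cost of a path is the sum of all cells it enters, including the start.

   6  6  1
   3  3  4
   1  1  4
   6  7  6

21

Path r0c0 -> r1c0 -> r2c0 -> r2c1 -> r2c2 -> r3c2: 6 + 3 + 1 + 1 + 4 + 6 = 21.
For comparison, the top-then-right route costs 27.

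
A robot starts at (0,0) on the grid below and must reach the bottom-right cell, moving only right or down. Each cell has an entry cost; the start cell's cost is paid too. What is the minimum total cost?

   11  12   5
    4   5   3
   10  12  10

33

Path r0c0 → r1c0 → r1c1 → r1c2 → r2c2: 11 + 4 + 5 + 3 + 10 = 33.
For comparison, the top-then-right route costs 41.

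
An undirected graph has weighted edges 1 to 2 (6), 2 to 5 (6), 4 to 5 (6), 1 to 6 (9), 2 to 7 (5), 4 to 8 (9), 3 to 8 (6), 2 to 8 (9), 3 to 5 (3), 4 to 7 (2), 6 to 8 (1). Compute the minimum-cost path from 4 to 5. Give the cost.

Comparing a few candidate routes:
4→5: 6
4→7→2→8→3→5: 2 + 5 + 9 + 6 + 3 = 25
4→8→3→5: 9 + 6 + 3 = 18
4→7→2→5: 2 + 5 + 6 = 13
4→8→2→5: 9 + 9 + 6 = 24
The minimum is 6.

6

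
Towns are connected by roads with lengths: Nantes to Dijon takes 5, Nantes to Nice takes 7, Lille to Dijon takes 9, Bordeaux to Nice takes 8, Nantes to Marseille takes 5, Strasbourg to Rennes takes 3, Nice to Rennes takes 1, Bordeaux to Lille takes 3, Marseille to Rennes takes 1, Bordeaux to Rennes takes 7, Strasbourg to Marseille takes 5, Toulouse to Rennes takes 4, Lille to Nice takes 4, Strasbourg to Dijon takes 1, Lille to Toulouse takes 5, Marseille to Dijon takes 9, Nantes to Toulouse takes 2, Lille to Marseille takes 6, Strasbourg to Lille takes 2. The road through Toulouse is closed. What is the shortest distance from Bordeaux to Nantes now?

11

Checking several routes:
Bordeaux → Lille → Nice → Rennes → Marseille → Nantes: 3 + 4 + 1 + 1 + 5 = 14
Bordeaux → Lille → Strasbourg → Dijon → Nantes: 3 + 2 + 1 + 5 = 11
Bordeaux → Rennes → Marseille → Nantes: 7 + 1 + 5 = 13
Bordeaux → Lille → Marseille → Nantes: 3 + 6 + 5 = 14
Bordeaux → Lille → Nice → Nantes: 3 + 4 + 7 = 14
Bordeaux → Lille → Strasbourg → Rennes → Marseille → Nantes: 3 + 2 + 3 + 1 + 5 = 14
The minimum is 11.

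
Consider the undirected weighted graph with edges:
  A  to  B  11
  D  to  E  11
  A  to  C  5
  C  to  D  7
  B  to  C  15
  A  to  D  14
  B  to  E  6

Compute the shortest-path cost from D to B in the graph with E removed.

Routes from D to B avoiding E:
D - C - A - B: 7 + 5 + 11 = 23
D - A - C - B: 14 + 5 + 15 = 34
D - C - B: 7 + 15 = 22
D - A - B: 14 + 11 = 25
The minimum is 22.

22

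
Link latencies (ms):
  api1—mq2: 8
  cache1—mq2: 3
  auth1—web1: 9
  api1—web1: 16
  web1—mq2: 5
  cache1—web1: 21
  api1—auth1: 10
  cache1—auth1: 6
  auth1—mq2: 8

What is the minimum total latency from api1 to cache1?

11

Comparing a few candidate routes:
api1-mq2-cache1: 8 + 3 = 11
api1-auth1-mq2-cache1: 10 + 8 + 3 = 21
api1-mq2-auth1-cache1: 8 + 8 + 6 = 22
api1-auth1-cache1: 10 + 6 = 16
Shortest: 11 ms.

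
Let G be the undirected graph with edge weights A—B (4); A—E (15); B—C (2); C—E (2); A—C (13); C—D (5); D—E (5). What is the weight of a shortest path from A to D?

11

A few of the A→D routes:
A-C-D: 13 + 5 = 18
A-B-C-E-D: 4 + 2 + 2 + 5 = 13
A-C-E-D: 13 + 2 + 5 = 20
A-B-C-D: 4 + 2 + 5 = 11
Shortest: 11.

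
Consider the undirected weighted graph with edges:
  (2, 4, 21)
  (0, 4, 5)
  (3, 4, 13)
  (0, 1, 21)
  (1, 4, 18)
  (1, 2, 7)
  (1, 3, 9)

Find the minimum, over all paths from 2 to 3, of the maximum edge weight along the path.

A few of the 2→3 routes:
2→1→4→3: max(7, 18, 13) = 18
2→4→0→1→3: max(21, 5, 21, 9) = 21
2→1→0→4→3: max(7, 21, 5, 13) = 21
2→1→3: max(7, 9) = 9
Smallest bottleneck: 9.

9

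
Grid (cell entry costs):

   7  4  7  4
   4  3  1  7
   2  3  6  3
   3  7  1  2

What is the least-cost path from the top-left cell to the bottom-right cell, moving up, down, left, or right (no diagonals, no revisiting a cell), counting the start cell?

Take (0,0) → (0,1) → (1,1) → (1,2) → (2,2) → (3,2) → (3,3) for a total of 7 + 4 + 3 + 1 + 6 + 1 + 2 = 24.

24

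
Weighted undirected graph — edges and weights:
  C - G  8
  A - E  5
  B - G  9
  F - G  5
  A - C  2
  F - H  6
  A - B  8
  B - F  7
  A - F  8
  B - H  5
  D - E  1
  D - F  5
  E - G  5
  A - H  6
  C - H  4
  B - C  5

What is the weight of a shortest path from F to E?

6

Checking several routes:
F-G-E: 5 + 5 = 10
F-A-E: 8 + 5 = 13
F-D-E: 5 + 1 = 6
Shortest: 6.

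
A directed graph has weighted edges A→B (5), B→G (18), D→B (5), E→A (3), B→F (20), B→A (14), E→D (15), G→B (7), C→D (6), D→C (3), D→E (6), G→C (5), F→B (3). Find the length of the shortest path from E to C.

Routes from E to C:
E - D - C: 15 + 3 = 18
E - A - B - G - C: 3 + 5 + 18 + 5 = 31
E - D - B - G - C: 15 + 5 + 18 + 5 = 43
The minimum is 18.

18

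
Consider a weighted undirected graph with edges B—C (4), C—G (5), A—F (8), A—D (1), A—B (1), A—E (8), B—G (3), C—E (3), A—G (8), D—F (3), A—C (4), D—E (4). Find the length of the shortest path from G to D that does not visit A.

Candidate routes:
G-C-E-D: 5 + 3 + 4 = 12
G-B-C-E-D: 3 + 4 + 3 + 4 = 14
Shortest: 12.

12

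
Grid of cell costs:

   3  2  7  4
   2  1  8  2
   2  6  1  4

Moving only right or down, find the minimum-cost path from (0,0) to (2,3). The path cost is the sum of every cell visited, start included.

17

Best path: (0,0) -> (0,1) -> (1,1) -> (2,1) -> (2,2) -> (2,3)
Cost: 3 + 2 + 1 + 6 + 1 + 4 = 17
(Top row then right column would cost 22.)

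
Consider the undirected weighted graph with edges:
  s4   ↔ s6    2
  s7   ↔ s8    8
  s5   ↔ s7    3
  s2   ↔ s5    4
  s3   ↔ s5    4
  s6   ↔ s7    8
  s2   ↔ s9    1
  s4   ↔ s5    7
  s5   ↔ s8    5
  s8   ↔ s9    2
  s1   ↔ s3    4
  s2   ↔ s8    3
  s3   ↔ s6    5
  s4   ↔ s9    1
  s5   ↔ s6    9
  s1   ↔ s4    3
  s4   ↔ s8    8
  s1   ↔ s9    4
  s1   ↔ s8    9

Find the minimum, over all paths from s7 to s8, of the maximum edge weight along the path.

Some routes from s7 to s8:
s7 -> s5 -> s2 -> s8: max(3, 4, 3) = 4
s7 -> s5 -> s2 -> s9 -> s8: max(3, 4, 1, 2) = 4
s7 -> s5 -> s3 -> s1 -> s9 -> s2 -> s8: max(3, 4, 4, 4, 1, 3) = 4
s7 -> s5 -> s3 -> s1 -> s4 -> s9 -> s8: max(3, 4, 4, 3, 1, 2) = 4
s7 -> s5 -> s3 -> s1 -> s4 -> s9 -> s2 -> s8: max(3, 4, 4, 3, 1, 1, 3) = 4
s7 -> s5 -> s3 -> s1 -> s9 -> s8: max(3, 4, 4, 4, 2) = 4
Smallest bottleneck: 4.

4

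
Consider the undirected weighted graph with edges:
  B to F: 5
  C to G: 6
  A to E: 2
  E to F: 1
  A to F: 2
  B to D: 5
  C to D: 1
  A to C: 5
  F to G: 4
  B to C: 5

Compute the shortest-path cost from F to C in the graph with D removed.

Paths from F to C avoiding D:
F - G - C: 4 + 6 = 10
F - B - C: 5 + 5 = 10
F - E - A - C: 1 + 2 + 5 = 8
F - A - C: 2 + 5 = 7
Shortest: 7.

7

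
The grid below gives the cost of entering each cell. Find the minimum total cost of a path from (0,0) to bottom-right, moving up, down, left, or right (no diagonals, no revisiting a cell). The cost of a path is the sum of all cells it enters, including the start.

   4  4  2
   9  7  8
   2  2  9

26

Path (0,0) (0,1) (1,1) (2,1) (2,2): 4 + 4 + 7 + 2 + 9 = 26.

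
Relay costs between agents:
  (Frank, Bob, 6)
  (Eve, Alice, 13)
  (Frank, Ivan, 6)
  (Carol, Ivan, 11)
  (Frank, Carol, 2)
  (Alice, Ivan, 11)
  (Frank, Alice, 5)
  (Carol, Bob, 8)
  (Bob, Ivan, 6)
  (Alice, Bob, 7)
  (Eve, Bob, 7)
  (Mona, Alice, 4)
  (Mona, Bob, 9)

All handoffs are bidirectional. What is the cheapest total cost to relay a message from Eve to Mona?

A few of the Eve→Mona routes:
Eve → Alice → Mona: 13 + 4 = 17
Eve → Bob → Carol → Frank → Alice → Mona: 7 + 8 + 2 + 5 + 4 = 26
Eve → Bob → Mona: 7 + 9 = 16
Eve → Bob → Frank → Alice → Mona: 7 + 6 + 5 + 4 = 22
Eve → Bob → Alice → Mona: 7 + 7 + 4 = 18
Shortest: 16.

16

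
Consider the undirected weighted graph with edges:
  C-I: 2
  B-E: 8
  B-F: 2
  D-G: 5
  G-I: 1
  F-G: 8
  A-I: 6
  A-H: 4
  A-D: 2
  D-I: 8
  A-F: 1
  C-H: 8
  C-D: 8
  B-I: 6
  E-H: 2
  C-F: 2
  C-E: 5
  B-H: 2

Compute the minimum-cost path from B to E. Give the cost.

4

Comparing a few candidate routes:
B -> E: 8
B -> H -> E: 2 + 2 = 4
B -> F -> C -> E: 2 + 2 + 5 = 9
The minimum is 4.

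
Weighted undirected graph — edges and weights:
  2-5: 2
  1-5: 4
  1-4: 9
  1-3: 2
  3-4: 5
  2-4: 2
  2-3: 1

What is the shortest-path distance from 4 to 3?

Some routes from 4 to 3:
4→2→3: 2 + 1 = 3
4→3: 5
4→2→5→1→3: 2 + 2 + 4 + 2 = 10
The minimum is 3.

3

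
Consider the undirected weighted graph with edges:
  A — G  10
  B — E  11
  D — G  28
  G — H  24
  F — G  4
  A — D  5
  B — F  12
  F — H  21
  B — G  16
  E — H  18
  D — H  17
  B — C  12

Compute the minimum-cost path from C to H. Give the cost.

Comparing a few candidate routes:
C-B-G-F-H: 12 + 16 + 4 + 21 = 53
C-B-E-H: 12 + 11 + 18 = 41
C-B-F-H: 12 + 12 + 21 = 45
C-B-F-G-H: 12 + 12 + 4 + 24 = 52
C-B-G-H: 12 + 16 + 24 = 52
The minimum is 41.

41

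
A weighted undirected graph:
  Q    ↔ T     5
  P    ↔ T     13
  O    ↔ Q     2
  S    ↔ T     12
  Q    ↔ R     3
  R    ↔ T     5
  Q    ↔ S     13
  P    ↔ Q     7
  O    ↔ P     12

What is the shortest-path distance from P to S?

20

Some routes from P to S:
P -> Q -> S: 7 + 13 = 20
P -> T -> S: 13 + 12 = 25
P -> Q -> R -> T -> S: 7 + 3 + 5 + 12 = 27
P -> Q -> T -> S: 7 + 5 + 12 = 24
P -> O -> Q -> S: 12 + 2 + 13 = 27
Best route has total 20.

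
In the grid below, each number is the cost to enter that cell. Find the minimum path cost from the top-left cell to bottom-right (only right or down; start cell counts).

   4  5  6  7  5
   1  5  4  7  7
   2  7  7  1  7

29

Take r0c0 -> r1c0 -> r1c1 -> r1c2 -> r1c3 -> r2c3 -> r2c4 for a total of 4 + 1 + 5 + 4 + 7 + 1 + 7 = 29.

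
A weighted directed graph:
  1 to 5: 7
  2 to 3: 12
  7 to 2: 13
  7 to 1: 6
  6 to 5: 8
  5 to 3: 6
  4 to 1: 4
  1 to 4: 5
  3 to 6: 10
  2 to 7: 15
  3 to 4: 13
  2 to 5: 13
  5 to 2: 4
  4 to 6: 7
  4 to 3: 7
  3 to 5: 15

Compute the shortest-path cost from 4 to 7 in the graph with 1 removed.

Routes from 4 to 7 avoiding 1:
4→6→5→2→7: 7 + 8 + 4 + 15 = 34
4→3→5→2→7: 7 + 15 + 4 + 15 = 41
4→3→6→5→2→7: 7 + 10 + 8 + 4 + 15 = 44
Best route has total 34.

34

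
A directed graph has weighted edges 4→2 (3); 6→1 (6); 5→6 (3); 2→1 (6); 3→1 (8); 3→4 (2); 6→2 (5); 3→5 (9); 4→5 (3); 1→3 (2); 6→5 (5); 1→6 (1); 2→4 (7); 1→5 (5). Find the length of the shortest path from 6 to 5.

Checking several routes:
6 → 1 → 3 → 4 → 5: 6 + 2 + 2 + 3 = 13
6 → 5: 5
6 → 2 → 4 → 5: 5 + 7 + 3 = 15
6 → 1 → 5: 6 + 5 = 11
6 → 2 → 1 → 5: 5 + 6 + 5 = 16
The minimum is 5.

5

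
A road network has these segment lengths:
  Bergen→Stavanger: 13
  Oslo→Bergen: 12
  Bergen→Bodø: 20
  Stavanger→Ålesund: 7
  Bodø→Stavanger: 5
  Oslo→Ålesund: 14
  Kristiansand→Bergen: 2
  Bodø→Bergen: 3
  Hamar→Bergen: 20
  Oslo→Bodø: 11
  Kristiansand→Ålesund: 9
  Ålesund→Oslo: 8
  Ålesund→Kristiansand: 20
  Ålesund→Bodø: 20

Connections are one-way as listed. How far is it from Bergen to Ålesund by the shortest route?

20

Candidate routes:
Bergen - Stavanger - Ålesund: 13 + 7 = 20
Bergen - Bodø - Stavanger - Ålesund: 20 + 5 + 7 = 32
The minimum is 20.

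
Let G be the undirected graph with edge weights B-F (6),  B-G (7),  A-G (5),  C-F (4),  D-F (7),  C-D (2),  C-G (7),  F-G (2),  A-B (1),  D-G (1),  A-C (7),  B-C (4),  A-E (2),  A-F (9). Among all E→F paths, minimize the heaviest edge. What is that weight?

Some routes from E to F:
E-A-G-F: max(2, 5, 2) = 5
E-A-B-C-D-G-F: max(2, 1, 4, 2, 1, 2) = 4
E-A-B-F: max(2, 1, 6) = 6
E-A-B-C-F: max(2, 1, 4, 4) = 4
E-A-G-D-C-F: max(2, 5, 1, 2, 4) = 5
E-A-G-D-C-B-F: max(2, 5, 1, 2, 4, 6) = 6
Smallest bottleneck: 4.

4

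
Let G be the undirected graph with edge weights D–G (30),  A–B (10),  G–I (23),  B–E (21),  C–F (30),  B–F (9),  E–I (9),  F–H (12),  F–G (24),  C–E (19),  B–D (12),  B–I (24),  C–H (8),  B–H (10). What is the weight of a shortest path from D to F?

21

Some routes from D to F:
D→B→H→F: 12 + 10 + 12 = 34
D→G→F: 30 + 24 = 54
D→B→F: 12 + 9 = 21
Shortest: 21.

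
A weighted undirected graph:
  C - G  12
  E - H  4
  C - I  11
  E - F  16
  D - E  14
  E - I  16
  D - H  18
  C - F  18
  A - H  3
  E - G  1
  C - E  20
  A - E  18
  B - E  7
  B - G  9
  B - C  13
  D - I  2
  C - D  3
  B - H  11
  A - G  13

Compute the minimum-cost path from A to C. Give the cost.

20

A few of the A→C routes:
A → H → E → G → C: 3 + 4 + 1 + 12 = 20
A → G → C: 13 + 12 = 25
A → H → E → D → C: 3 + 4 + 14 + 3 = 24
A → H → D → C: 3 + 18 + 3 = 24
The minimum is 20.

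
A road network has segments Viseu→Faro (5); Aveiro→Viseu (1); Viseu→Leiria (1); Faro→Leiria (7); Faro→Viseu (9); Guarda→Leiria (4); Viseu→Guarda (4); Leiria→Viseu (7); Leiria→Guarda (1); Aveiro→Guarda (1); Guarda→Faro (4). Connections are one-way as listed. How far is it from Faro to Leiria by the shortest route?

7

Paths from Faro to Leiria:
Faro -> Leiria: 7
Faro -> Viseu -> Guarda -> Leiria: 9 + 4 + 4 = 17
Faro -> Viseu -> Leiria: 9 + 1 = 10
Shortest: 7 km.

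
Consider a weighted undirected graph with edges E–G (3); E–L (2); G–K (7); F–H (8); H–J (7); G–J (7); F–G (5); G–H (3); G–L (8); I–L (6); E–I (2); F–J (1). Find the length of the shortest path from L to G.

Candidate routes:
L - E - G: 2 + 3 = 5
L - I - E - G: 6 + 2 + 3 = 11
L - G: 8
Best route has total 5.

5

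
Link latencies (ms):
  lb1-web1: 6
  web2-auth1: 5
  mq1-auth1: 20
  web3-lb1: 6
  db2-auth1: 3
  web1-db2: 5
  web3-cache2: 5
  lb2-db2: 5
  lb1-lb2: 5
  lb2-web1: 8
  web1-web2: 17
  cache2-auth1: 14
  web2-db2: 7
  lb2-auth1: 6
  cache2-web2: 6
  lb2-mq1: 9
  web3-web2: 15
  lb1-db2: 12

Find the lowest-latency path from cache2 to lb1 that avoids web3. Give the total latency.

Some routes from cache2 to lb1 avoiding web3:
cache2 - web2 - db2 - lb2 - lb1: 6 + 7 + 5 + 5 = 23
cache2 - auth1 - lb2 - lb1: 14 + 6 + 5 = 25
cache2 - web2 - db2 - web1 - lb1: 6 + 7 + 5 + 6 = 24
cache2 - web2 - auth1 - lb2 - lb1: 6 + 5 + 6 + 5 = 22
cache2 - web2 - auth1 - db2 - lb2 - lb1: 6 + 5 + 3 + 5 + 5 = 24
The minimum is 22 ms.

22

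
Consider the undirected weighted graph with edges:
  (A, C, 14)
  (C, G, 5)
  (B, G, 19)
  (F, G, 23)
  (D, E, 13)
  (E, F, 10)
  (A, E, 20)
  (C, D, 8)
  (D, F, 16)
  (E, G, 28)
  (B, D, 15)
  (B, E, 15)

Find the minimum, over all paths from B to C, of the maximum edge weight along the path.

15

Checking several routes:
B -> D -> C: max(15, 8) = 15
B -> E -> D -> C: max(15, 13, 8) = 15
B -> D -> E -> A -> C: max(15, 13, 20, 14) = 20
B -> E -> A -> C: max(15, 20, 14) = 20
B -> G -> C: max(19, 5) = 19
B -> E -> F -> D -> C: max(15, 10, 16, 8) = 16
Smallest bottleneck: 15.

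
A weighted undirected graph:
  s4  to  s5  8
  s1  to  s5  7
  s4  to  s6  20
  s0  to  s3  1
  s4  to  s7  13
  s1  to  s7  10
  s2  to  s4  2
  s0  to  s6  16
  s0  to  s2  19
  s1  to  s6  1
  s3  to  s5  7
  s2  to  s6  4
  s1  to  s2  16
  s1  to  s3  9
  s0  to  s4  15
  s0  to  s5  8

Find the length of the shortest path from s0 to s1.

10

A few of the s0→s1 routes:
s0 - s3 - s5 - s4 - s2 - s6 - s1: 1 + 7 + 8 + 2 + 4 + 1 = 23
s0 - s3 - s5 - s1: 1 + 7 + 7 = 15
s0 - s6 - s1: 16 + 1 = 17
s0 - s3 - s1: 1 + 9 = 10
s0 - s5 - s1: 8 + 7 = 15
s0 - s4 - s2 - s6 - s1: 15 + 2 + 4 + 1 = 22
Best route has total 10.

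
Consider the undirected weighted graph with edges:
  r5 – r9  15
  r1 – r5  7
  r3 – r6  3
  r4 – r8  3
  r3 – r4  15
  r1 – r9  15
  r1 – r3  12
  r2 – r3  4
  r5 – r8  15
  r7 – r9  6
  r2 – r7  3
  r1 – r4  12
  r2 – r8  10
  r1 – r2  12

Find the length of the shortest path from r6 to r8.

17

Checking several routes:
r6 - r3 - r1 - r5 - r8: 3 + 12 + 7 + 15 = 37
r6 - r3 - r2 - r1 - r4 - r8: 3 + 4 + 12 + 12 + 3 = 34
r6 - r3 - r1 - r2 - r8: 3 + 12 + 12 + 10 = 37
r6 - r3 - r2 - r8: 3 + 4 + 10 = 17
r6 - r3 - r1 - r4 - r8: 3 + 12 + 12 + 3 = 30
r6 - r3 - r4 - r8: 3 + 15 + 3 = 21
Best route has total 17.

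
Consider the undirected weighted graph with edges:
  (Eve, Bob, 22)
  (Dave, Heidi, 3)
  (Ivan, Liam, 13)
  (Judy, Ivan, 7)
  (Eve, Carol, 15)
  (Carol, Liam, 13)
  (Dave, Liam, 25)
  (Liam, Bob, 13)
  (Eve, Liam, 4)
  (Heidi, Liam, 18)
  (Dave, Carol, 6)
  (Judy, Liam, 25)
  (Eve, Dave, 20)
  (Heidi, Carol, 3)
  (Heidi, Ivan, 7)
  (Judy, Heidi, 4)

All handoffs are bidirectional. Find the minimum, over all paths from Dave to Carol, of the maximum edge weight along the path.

Checking several routes:
Dave → Carol: max(6) = 6
Dave → Heidi → Judy → Ivan → Liam → Eve → Carol: max(3, 4, 7, 13, 4, 15) = 15
Dave → Heidi → Ivan → Liam → Carol: max(3, 7, 13, 13) = 13
Dave → Heidi → Ivan → Liam → Eve → Carol: max(3, 7, 13, 4, 15) = 15
Dave → Heidi → Carol: max(3, 3) = 3
Dave → Heidi → Judy → Ivan → Liam → Carol: max(3, 4, 7, 13, 13) = 13
Best route has worst link 3.

3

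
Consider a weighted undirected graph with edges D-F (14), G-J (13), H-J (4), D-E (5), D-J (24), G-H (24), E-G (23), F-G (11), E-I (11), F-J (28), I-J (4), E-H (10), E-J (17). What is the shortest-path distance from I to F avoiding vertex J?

30

Paths from I to F avoiding J:
I → E → G → F: 11 + 23 + 11 = 45
I → E → H → G → F: 11 + 10 + 24 + 11 = 56
I → E → D → F: 11 + 5 + 14 = 30
The minimum is 30.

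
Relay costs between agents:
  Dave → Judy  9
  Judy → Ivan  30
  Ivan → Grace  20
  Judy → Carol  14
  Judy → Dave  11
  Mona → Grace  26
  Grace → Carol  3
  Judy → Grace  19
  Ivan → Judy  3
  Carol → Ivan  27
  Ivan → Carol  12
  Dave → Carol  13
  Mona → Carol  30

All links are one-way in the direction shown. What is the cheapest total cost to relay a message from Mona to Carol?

Routes from Mona to Carol:
Mona - Grace - Carol: 26 + 3 = 29
Mona - Carol: 30
Best route has total 29.

29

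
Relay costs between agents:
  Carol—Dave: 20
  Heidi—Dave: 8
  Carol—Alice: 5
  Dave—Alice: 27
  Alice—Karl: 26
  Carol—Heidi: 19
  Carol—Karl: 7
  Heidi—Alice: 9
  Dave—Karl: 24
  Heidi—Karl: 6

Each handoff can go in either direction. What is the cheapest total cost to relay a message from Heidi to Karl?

6

A few of the Heidi→Karl routes:
Heidi → Alice → Carol → Karl: 9 + 5 + 7 = 21
Heidi → Carol → Karl: 19 + 7 = 26
Heidi → Karl: 6
Best route has total 6.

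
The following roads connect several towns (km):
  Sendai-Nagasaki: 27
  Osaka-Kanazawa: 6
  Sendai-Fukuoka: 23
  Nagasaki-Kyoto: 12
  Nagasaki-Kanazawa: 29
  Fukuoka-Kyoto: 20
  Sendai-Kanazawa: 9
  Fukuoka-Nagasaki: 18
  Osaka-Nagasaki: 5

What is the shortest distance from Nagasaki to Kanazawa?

11

Comparing a few candidate routes:
Nagasaki → Kanazawa: 29
Nagasaki → Sendai → Kanazawa: 27 + 9 = 36
Nagasaki → Osaka → Kanazawa: 5 + 6 = 11
Nagasaki → Fukuoka → Sendai → Kanazawa: 18 + 23 + 9 = 50
Best route has total 11 km.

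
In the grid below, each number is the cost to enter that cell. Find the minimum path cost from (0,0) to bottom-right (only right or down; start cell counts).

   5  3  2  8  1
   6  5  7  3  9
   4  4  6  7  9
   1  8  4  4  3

One optimal route is [0,0]→[0,1]→[0,2]→[1,2]→[1,3]→[2,3]→[3,3]→[3,4].
Its cost is 5 + 3 + 2 + 7 + 3 + 7 + 4 + 3 = 34.

34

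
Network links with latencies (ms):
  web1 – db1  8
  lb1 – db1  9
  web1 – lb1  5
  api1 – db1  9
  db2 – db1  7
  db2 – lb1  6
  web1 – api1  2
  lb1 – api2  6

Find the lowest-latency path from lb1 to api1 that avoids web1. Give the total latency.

18

Candidate routes:
lb1→db1→api1: 9 + 9 = 18
lb1→db2→db1→api1: 6 + 7 + 9 = 22
Shortest: 18 ms.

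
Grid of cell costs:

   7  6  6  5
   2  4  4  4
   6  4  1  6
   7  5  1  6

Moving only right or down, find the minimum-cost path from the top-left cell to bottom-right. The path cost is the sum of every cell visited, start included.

One optimal route is [0,0]→[1,0]→[1,1]→[1,2]→[2,2]→[3,2]→[3,3].
Its cost is 7 + 2 + 4 + 4 + 1 + 1 + 6 = 25.
(Top row then right column would cost 40.)

25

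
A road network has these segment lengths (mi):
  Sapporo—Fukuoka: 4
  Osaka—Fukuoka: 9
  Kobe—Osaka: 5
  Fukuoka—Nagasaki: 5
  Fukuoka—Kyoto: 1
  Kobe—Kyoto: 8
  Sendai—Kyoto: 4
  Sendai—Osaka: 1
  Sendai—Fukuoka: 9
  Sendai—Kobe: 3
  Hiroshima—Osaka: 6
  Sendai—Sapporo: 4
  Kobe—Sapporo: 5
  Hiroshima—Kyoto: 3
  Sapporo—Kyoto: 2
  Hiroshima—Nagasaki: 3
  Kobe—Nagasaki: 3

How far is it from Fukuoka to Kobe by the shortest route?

8

A few of the Fukuoka→Kobe routes:
Fukuoka-Sapporo-Kobe: 4 + 5 = 9
Fukuoka-Nagasaki-Kobe: 5 + 3 = 8
Fukuoka-Kyoto-Sapporo-Sendai-Kobe: 1 + 2 + 4 + 3 = 10
Fukuoka-Kyoto-Kobe: 1 + 8 = 9
Fukuoka-Kyoto-Sapporo-Kobe: 1 + 2 + 5 = 8
Fukuoka-Kyoto-Sendai-Kobe: 1 + 4 + 3 = 8
Shortest: 8 mi.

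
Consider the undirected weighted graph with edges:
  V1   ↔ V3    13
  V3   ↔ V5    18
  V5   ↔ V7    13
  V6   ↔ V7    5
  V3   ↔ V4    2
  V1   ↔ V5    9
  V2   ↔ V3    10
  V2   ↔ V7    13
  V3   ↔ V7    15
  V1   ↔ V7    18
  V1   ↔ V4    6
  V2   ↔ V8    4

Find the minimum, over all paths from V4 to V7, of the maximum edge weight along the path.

A few of the V4→V7 routes:
V4 → V1 → V3 → V2 → V7: max(6, 13, 10, 13) = 13
V4 → V3 → V2 → V7: max(2, 10, 13) = 13
V4 → V3 → V1 → V5 → V7: max(2, 13, 9, 13) = 13
Best route has worst link 13.

13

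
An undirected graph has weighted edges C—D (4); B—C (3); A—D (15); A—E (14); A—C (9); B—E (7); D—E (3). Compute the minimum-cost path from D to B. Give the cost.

Comparing a few candidate routes:
D-E-B: 3 + 7 = 10
D-A-C-B: 15 + 9 + 3 = 27
D-C-B: 4 + 3 = 7
Shortest: 7.

7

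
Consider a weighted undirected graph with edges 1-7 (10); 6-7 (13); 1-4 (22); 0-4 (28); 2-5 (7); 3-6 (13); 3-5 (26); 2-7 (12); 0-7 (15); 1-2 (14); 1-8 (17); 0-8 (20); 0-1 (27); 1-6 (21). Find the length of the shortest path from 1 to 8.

17

Some routes from 1 to 8:
1 -> 8: 17
1 -> 0 -> 8: 27 + 20 = 47
1 -> 4 -> 0 -> 8: 22 + 28 + 20 = 70
1 -> 2 -> 7 -> 0 -> 8: 14 + 12 + 15 + 20 = 61
1 -> 7 -> 0 -> 8: 10 + 15 + 20 = 45
1 -> 6 -> 7 -> 0 -> 8: 21 + 13 + 15 + 20 = 69
Best route has total 17.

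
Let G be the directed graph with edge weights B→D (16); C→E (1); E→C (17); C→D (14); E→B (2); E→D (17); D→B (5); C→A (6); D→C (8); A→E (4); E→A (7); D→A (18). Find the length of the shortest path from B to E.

Paths from B to E:
B - D - A - E: 16 + 18 + 4 = 38
B - D - C - E: 16 + 8 + 1 = 25
B - D - C - A - E: 16 + 8 + 6 + 4 = 34
Shortest: 25.

25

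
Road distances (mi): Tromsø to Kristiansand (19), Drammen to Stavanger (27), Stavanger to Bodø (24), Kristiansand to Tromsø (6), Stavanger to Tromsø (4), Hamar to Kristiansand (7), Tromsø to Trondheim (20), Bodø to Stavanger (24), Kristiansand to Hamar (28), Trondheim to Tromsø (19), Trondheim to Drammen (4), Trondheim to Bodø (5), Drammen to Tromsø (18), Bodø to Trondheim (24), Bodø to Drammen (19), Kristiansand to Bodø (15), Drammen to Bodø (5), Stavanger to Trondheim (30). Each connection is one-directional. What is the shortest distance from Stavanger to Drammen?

Checking several routes:
Stavanger-Tromsø-Trondheim-Drammen: 4 + 20 + 4 = 28
Stavanger-Tromsø-Trondheim-Bodø-Drammen: 4 + 20 + 5 + 19 = 48
Stavanger-Bodø-Drammen: 24 + 19 = 43
Stavanger-Trondheim-Drammen: 30 + 4 = 34
Stavanger-Trondheim-Bodø-Drammen: 30 + 5 + 19 = 54
Stavanger-Bodø-Trondheim-Drammen: 24 + 24 + 4 = 52
Best route has total 28 mi.

28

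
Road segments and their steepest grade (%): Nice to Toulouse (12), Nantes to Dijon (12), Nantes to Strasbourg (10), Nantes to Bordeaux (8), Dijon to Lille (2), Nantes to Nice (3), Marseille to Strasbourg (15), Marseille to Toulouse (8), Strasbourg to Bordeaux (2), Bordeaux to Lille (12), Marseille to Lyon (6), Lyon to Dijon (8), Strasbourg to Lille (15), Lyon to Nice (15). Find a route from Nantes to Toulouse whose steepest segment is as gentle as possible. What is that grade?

12

Checking several routes:
Nantes → Strasbourg → Bordeaux → Lille → Dijon → Lyon → Marseille → Toulouse: max(10, 2, 12, 2, 8, 6, 8) = 12
Nantes → Bordeaux → Lille → Dijon → Lyon → Marseille → Toulouse: max(8, 12, 2, 8, 6, 8) = 12
Nantes → Dijon → Lyon → Marseille → Toulouse: max(12, 8, 6, 8) = 12
Nantes → Nice → Toulouse: max(3, 12) = 12
Smallest bottleneck: 12%.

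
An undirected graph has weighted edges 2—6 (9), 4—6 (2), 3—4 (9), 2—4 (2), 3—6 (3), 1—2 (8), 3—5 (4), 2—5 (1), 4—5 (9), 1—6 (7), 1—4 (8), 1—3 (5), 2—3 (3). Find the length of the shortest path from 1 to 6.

Comparing a few candidate routes:
1 → 2 → 4 → 6: 8 + 2 + 2 = 12
1 → 4 → 6: 8 + 2 = 10
1 → 3 → 2 → 4 → 6: 5 + 3 + 2 + 2 = 12
1 → 6: 7
1 → 3 → 6: 5 + 3 = 8
The minimum is 7.

7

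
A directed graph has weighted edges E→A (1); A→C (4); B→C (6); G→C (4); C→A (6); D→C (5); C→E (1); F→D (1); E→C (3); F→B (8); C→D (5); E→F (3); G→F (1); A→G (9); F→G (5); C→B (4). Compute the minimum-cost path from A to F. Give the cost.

Candidate routes:
A - G - F: 9 + 1 = 10
A - C - E - F: 4 + 1 + 3 = 8
A - G - C - E - F: 9 + 4 + 1 + 3 = 17
Shortest: 8.

8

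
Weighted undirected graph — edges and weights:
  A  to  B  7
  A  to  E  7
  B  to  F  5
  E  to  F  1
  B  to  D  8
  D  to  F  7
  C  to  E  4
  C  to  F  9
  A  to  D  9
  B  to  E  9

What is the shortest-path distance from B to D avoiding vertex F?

8

Routes from B to D avoiding F:
B -> D: 8
B -> E -> A -> D: 9 + 7 + 9 = 25
B -> A -> D: 7 + 9 = 16
Best route has total 8.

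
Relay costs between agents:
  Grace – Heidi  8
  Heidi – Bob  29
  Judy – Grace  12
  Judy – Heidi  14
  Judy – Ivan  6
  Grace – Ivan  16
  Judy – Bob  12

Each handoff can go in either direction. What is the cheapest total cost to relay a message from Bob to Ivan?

Some routes from Bob to Ivan:
Bob→Heidi→Grace→Ivan: 29 + 8 + 16 = 53
Bob→Heidi→Judy→Ivan: 29 + 14 + 6 = 49
Bob→Judy→Heidi→Grace→Ivan: 12 + 14 + 8 + 16 = 50
Bob→Judy→Ivan: 12 + 6 = 18
Bob→Judy→Grace→Ivan: 12 + 12 + 16 = 40
Best route has total 18.

18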